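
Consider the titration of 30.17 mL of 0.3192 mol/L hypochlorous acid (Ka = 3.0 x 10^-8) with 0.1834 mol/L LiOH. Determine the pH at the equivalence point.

10.29

n(HClO) = 0.3192 x 0.03017 = 0.009630 mol; V(LiOH) at equivalence = 0.009630/0.1834 = 0.05251 L.
At equivalence all the acid is converted to ClO-; total volume = 0.03017 + 0.05251 = 0.08268 L, so [ClO-] = 0.009630/0.08268 = 0.1165 M.
Kb = Kw/Ka = 1.0e-14 / 3.0 x 10^-8 = 3.33e-7.
[OH^-] = sqrt(Kb x [ClO-]) = sqrt(3.33e-7 x 0.1165) = 0.000197 M.
pOH = 3.71, so pH = 14.00 - 3.71 = 10.29.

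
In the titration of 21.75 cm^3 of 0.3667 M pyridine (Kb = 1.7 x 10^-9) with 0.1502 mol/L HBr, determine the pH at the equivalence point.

3.10

n(C5H5N) = 0.3667 x 0.02175 = 0.007976 mol; V(HBr) at equivalence = 0.007976/0.1502 = 0.05310 L.
At equivalence the base is fully converted to C5H5NH+; total volume = 0.07485 L, so [C5H5NH+] = 0.007976/0.07485 = 0.1066 M.
Ka(C5H5NH+) = Kw/Kb = 1.0e-14 / 1.7 x 10^-9 = 5.88e-6.
[H^+] = sqrt(Ka x [C5H5NH+]) = sqrt(5.88e-6 x 0.1066) = 0.000792 M.
pH = -log(0.000792) = 3.10.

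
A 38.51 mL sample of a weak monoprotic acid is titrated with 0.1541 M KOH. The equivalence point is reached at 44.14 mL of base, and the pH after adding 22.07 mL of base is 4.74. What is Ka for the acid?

1.8 x 10^-5

22.07 mL is half of the equivalence volume, so this is the half-equivalence point where [HA] = [A^-].
At half-equivalence pH = pKa, so pKa = 4.74.
Ka = 10^(-4.74) = 1.8 x 10^-5.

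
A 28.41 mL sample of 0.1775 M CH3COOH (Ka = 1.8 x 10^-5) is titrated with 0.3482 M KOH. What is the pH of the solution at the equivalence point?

n(CH3COOH) = 0.1775 x 0.02841 = 0.005043 mol; V(KOH) at equivalence = 0.005043/0.3482 = 0.01448 L.
At equivalence all the acid is converted to CH3COO-; total volume = 0.02841 + 0.01448 = 0.04289 L, so [CH3COO-] = 0.005043/0.04289 = 0.1176 M.
Kb = Kw/Ka = 1.0e-14 / 1.8 x 10^-5 = 5.56e-10.
[OH^-] = sqrt(Kb x [CH3COO-]) = sqrt(5.56e-10 x 0.1176) = 8.08e-6 M.
pOH = 5.09, so pH = 14.00 - 5.09 = 8.91.

8.91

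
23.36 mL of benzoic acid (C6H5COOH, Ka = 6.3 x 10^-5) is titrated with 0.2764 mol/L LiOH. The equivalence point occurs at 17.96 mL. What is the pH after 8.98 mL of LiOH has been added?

8.98 mL is exactly half the equivalence volume (17.96/2), i.e. the half-equivalence point.
There, n(HA) = n(A^-), so pH = pKa = -log(6.3 x 10^-5) = 4.20.

4.20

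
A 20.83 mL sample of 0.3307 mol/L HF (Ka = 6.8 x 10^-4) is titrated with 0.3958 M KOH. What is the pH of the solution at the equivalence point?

8.21

n(HF) = 0.3307 x 0.02083 = 0.006888 mol; V(KOH) at equivalence = 0.006888/0.3958 = 0.01740 L.
At equivalence all the acid is converted to F-; total volume = 0.02083 + 0.01740 = 0.03823 L, so [F-] = 0.006888/0.03823 = 0.1802 M.
Kb = Kw/Ka = 1.0e-14 / 6.8 x 10^-4 = 1.47e-11.
[OH^-] = sqrt(Kb x [F-]) = sqrt(1.47e-11 x 0.1802) = 1.63e-6 M.
pOH = 5.79, so pH = 14.00 - 5.79 = 8.21.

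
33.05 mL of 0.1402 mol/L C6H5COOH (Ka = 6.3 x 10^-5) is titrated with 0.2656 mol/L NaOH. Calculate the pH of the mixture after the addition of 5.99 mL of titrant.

3.92

Initial n(C6H5COOH) = 0.1402 x 0.03305 = 0.004634 mol.
n(NaOH) added = 0.2656 x 0.005990 = 0.001591 mol, converting that many moles of C6H5COOH to C6H5COO-.
Remaining n(C6H5COOH) = 0.003043 mol; n(C6H5COO-) = 0.001591 mol.
By Henderson-Hasselbalch, pH = pKa + log([A^-]/[HA]) = 4.20 + log(0.001591/0.003043) = 4.20 + (-0.28) = 3.92.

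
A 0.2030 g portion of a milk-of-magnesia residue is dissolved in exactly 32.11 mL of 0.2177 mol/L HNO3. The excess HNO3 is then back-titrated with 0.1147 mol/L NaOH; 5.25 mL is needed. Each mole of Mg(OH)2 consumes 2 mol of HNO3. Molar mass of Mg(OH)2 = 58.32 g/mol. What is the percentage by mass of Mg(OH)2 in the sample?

91.8%

Total n(HNO3) added = 0.2177 x 0.03211 = 0.006990 mol.
n(NaOH) used = 0.1147 x 0.005250 = 0.0006022 mol, which equals the excess n(HNO3).
So n(HNO3) consumed by the sample = 0.006990 - 0.0006022 = 0.006388 mol.
n(Mg(OH)2) = 0.006388 / 2 = 0.003194 mol.
mass Mg(OH)2 = 0.003194 x 58.32 = 0.1863 g, so %Mg(OH)2 = 0.1863/0.2030 x 100 = 91.8%.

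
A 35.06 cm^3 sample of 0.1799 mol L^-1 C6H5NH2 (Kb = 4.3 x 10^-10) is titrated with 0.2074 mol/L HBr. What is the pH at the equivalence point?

2.82

n(C6H5NH2) = 0.1799 x 0.03506 = 0.006307 mol; V(HBr) at equivalence = 0.006307/0.2074 = 0.03041 L.
At equivalence the base is fully converted to C6H5NH3+; total volume = 0.06547 L, so [C6H5NH3+] = 0.006307/0.06547 = 0.09634 M.
Ka(C6H5NH3+) = Kw/Kb = 1.0e-14 / 4.3 x 10^-10 = 2.33e-5.
[H^+] = sqrt(Ka x [C6H5NH3+]) = sqrt(2.33e-5 x 0.09634) = 0.00150 M.
pH = -log(0.00150) = 2.82.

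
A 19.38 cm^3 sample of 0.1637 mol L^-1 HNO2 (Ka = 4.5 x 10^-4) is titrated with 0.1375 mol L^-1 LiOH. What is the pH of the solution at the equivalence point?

n(HNO2) = 0.1637 x 0.01938 = 0.003173 mol; V(LiOH) at equivalence = 0.003173/0.1375 = 0.02307 L.
At equivalence all the acid is converted to NO2-; total volume = 0.01938 + 0.02307 = 0.04245 L, so [NO2-] = 0.003173/0.04245 = 0.07473 M.
Kb = Kw/Ka = 1.0e-14 / 4.5 x 10^-4 = 2.22e-11.
[OH^-] = sqrt(Kb x [NO2-]) = sqrt(2.22e-11 x 0.07473) = 1.29e-6 M.
pOH = 5.89, so pH = 14.00 - 5.89 = 8.11.

8.11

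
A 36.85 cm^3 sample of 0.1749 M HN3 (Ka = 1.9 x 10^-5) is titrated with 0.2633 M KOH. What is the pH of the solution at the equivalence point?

8.87

n(HN3) = 0.1749 x 0.03685 = 0.006445 mol; V(KOH) at equivalence = 0.006445/0.2633 = 0.02448 L.
At equivalence all the acid is converted to N3-; total volume = 0.03685 + 0.02448 = 0.06133 L, so [N3-] = 0.006445/0.06133 = 0.1051 M.
Kb = Kw/Ka = 1.0e-14 / 1.9 x 10^-5 = 5.26e-10.
[OH^-] = sqrt(Kb x [N3-]) = sqrt(5.26e-10 x 0.1051) = 7.44e-6 M.
pOH = 5.13, so pH = 14.00 - 5.13 = 8.87.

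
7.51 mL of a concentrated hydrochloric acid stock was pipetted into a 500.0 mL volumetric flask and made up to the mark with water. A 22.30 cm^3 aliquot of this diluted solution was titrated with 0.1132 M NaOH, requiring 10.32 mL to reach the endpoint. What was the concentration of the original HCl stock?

3.49 M

n(NaOH) = 0.1132 x 0.01032 = 0.001168 mol.
n(HCl) in the aliquot = 0.001168 mol.
[diluted HCl] = 0.001168 / 0.02230 = 0.05239 M.
Dilution factor = 500.0/7.510 = 66.58, so [stock] = 0.05239 x 66.58 = 3.49 M.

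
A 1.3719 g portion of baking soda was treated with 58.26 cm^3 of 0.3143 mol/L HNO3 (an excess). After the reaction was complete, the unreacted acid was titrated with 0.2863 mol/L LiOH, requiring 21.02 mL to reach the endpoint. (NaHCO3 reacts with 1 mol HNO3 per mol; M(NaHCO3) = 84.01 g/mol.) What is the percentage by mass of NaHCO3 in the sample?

Total n(HNO3) added = 0.3143 x 0.05826 = 0.01831 mol.
n(LiOH) used = 0.2863 x 0.02102 = 0.006018 mol, which equals the excess n(HNO3).
So n(HNO3) consumed by the sample = 0.01831 - 0.006018 = 0.01229 mol.
n(NaHCO3) = 0.01229 / 1 = 0.01229 mol.
mass NaHCO3 = 0.01229 x 84.01 = 1.033 g, so %NaHCO3 = 1.033/1.3719 x 100 = 75.3%.

75.3%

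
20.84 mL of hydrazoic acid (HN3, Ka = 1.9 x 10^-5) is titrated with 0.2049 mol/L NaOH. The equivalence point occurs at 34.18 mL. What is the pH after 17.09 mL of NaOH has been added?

17.09 mL is exactly half the equivalence volume (34.18/2), i.e. the half-equivalence point.
There, n(HA) = n(A^-), so pH = pKa = -log(1.9 x 10^-5) = 4.72.

4.72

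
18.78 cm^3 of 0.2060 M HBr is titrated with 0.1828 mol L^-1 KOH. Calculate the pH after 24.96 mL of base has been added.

12.20

n(acid) = 0.2060 x 0.01878 = 0.003869 mol; n(KOH) added = 0.1828 x 0.02496 = 0.004563 mol.
Base is in excess by 0.004563 - 0.003869 = 0.0006940 mol in a total volume of 0.04374 L.
[OH^-] = 0.0006940/0.04374 = 0.01587 M, so pOH = 1.80 and pH = 14.00 - 1.80 = 12.20.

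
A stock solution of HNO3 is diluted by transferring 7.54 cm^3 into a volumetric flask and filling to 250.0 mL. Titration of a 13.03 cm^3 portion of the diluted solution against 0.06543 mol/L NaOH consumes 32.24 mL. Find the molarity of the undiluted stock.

5.37 M

n(NaOH) = 0.06543 x 0.03224 = 0.002109 mol.
n(HNO3) in the aliquot = 0.002109 mol.
[diluted HNO3] = 0.002109 / 0.01303 = 0.1619 M.
Dilution factor = 250.0/7.540 = 33.16, so [stock] = 0.1619 x 33.16 = 5.37 M.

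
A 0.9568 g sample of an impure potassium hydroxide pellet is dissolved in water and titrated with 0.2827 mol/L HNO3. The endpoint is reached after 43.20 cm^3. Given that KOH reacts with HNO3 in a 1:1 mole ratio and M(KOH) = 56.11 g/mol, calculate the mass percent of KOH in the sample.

n(HNO3) = 0.2827 x 0.04320 = 0.01221 mol.
n(KOH) = 0.01221 / 1 = 0.01221 mol.
mass of KOH = 0.01221 x 56.11 = 0.6853 g.
% purity = 0.6853 / 0.9568 x 100 = 71.6%.

71.6%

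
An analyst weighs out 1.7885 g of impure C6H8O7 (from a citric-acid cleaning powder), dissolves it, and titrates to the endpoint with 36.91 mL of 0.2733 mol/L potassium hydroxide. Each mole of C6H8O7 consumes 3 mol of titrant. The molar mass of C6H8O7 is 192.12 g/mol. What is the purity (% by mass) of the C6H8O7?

n(KOH) = 0.2733 x 0.03691 = 0.01009 mol.
n(C6H8O7) = 0.01009 / 3 = 0.003363 mol.
mass of C6H8O7 = 0.003363 x 192.12 = 0.6460 g.
% purity = 0.6460 / 1.7885 x 100 = 36.1%.

36.1%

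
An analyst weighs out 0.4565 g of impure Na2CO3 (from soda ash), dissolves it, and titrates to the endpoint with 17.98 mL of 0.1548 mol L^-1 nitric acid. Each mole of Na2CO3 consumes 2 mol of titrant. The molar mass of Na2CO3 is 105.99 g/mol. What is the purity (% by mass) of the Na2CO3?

n(HNO3) = 0.1548 x 0.01798 = 0.002783 mol.
n(Na2CO3) = 0.002783 / 2 = 0.001392 mol.
mass of Na2CO3 = 0.001392 x 105.99 = 0.1475 g.
% purity = 0.1475 / 0.4565 x 100 = 32.3%.

32.3%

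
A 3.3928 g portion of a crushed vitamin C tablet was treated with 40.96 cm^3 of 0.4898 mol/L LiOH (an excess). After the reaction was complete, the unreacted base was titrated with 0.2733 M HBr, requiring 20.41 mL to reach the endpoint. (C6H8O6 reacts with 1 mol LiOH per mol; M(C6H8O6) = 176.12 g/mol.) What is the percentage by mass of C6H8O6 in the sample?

75.2%

Total n(LiOH) added = 0.4898 x 0.04096 = 0.02006 mol.
n(HBr) used = 0.2733 x 0.02041 = 0.005578 mol, which equals the excess n(LiOH).
So n(LiOH) consumed by the sample = 0.02006 - 0.005578 = 0.01448 mol.
n(C6H8O6) = 0.01448 / 1 = 0.01448 mol.
mass C6H8O6 = 0.01448 x 176.12 = 2.551 g, so %C6H8O6 = 2.551/3.3928 x 100 = 75.2%.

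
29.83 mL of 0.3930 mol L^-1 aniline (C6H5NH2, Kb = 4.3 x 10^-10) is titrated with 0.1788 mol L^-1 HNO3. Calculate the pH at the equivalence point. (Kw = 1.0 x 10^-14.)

n(C6H5NH2) = 0.3930 x 0.02983 = 0.01172 mol; V(HNO3) at equivalence = 0.01172/0.1788 = 0.06557 L.
At equivalence the base is fully converted to C6H5NH3+; total volume = 0.09540 L, so [C6H5NH3+] = 0.01172/0.09540 = 0.1229 M.
Ka(C6H5NH3+) = Kw/Kb = 1.0e-14 / 4.3 x 10^-10 = 2.33e-5.
[H^+] = sqrt(Ka x [C6H5NH3+]) = sqrt(2.33e-5 x 0.1229) = 0.00169 M.
pH = -log(0.00169) = 2.77.

2.77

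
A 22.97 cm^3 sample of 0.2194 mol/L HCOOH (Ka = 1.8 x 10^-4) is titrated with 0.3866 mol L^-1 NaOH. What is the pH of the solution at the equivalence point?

8.45

n(HCOOH) = 0.2194 x 0.02297 = 0.005040 mol; V(NaOH) at equivalence = 0.005040/0.3866 = 0.01304 L.
At equivalence all the acid is converted to HCOO-; total volume = 0.02297 + 0.01304 = 0.03601 L, so [HCOO-] = 0.005040/0.03601 = 0.1400 M.
Kb = Kw/Ka = 1.0e-14 / 1.8 x 10^-4 = 5.56e-11.
[OH^-] = sqrt(Kb x [HCOO-]) = sqrt(5.56e-11 x 0.1400) = 2.79e-6 M.
pOH = 5.55, so pH = 14.00 - 5.55 = 8.45.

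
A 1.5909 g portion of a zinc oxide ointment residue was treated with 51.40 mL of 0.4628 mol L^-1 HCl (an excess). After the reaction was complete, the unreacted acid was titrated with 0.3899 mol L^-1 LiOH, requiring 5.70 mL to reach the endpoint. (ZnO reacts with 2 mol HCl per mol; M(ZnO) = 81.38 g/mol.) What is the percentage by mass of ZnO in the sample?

55.2%

Total n(HCl) added = 0.4628 x 0.05140 = 0.02379 mol.
n(LiOH) used = 0.3899 x 0.005700 = 0.002222 mol, which equals the excess n(HCl).
So n(HCl) consumed by the sample = 0.02379 - 0.002222 = 0.02157 mol.
n(ZnO) = 0.02157 / 2 = 0.01078 mol.
mass ZnO = 0.01078 x 81.38 = 0.8775 g, so %ZnO = 0.8775/1.5909 x 100 = 55.2%.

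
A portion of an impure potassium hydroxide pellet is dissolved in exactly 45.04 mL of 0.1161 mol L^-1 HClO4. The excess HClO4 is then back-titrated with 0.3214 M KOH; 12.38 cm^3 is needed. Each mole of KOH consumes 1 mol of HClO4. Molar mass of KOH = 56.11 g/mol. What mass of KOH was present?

Total n(HClO4) added = 0.1161 x 0.04504 = 0.005229 mol.
n(KOH) used = 0.3214 x 0.01238 = 0.003979 mol, which equals the excess n(HClO4).
So n(HClO4) consumed by the sample = 0.005229 - 0.003979 = 0.001250 mol.
n(KOH) = 0.001250 / 1 = 0.001250 mol.
mass = 0.001250 mol x 56.11 g/mol = 0.0701 g.

0.0701 g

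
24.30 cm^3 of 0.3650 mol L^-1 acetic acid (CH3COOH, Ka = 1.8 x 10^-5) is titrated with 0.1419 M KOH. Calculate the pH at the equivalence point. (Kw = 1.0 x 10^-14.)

n(CH3COOH) = 0.3650 x 0.02430 = 0.008870 mol; V(KOH) at equivalence = 0.008870/0.1419 = 0.06251 L.
At equivalence all the acid is converted to CH3COO-; total volume = 0.02430 + 0.06251 = 0.08681 L, so [CH3COO-] = 0.008870/0.08681 = 0.1022 M.
Kb = Kw/Ka = 1.0e-14 / 1.8 x 10^-5 = 5.56e-10.
[OH^-] = sqrt(Kb x [CH3COO-]) = sqrt(5.56e-10 x 0.1022) = 7.53e-6 M.
pOH = 5.12, so pH = 14.00 - 5.12 = 8.88.

8.88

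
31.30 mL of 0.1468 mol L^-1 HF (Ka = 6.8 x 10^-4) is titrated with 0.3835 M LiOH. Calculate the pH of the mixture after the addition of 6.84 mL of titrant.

3.29

Initial n(HF) = 0.1468 x 0.03130 = 0.004595 mol.
n(LiOH) added = 0.3835 x 0.006840 = 0.002623 mol, converting that many moles of HF to F-.
Remaining n(HF) = 0.001972 mol; n(F-) = 0.002623 mol.
By Henderson-Hasselbalch, pH = pKa + log([A^-]/[HA]) = 3.17 + log(0.002623/0.001972) = 3.17 + (+0.12) = 3.29.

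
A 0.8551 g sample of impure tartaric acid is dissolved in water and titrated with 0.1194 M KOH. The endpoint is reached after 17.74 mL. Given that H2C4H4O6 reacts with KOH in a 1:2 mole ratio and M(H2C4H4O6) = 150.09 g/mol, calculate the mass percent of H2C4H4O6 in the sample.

n(KOH) = 0.1194 x 0.01774 = 0.002118 mol.
n(H2C4H4O6) = 0.002118 / 2 = 0.001059 mol.
mass of H2C4H4O6 = 0.001059 x 150.09 = 0.1590 g.
% purity = 0.1590 / 0.8551 x 100 = 18.6%.

18.6%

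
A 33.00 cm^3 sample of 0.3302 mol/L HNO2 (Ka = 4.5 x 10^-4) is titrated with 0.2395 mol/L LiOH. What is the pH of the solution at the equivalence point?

n(HNO2) = 0.3302 x 0.03300 = 0.01090 mol; V(LiOH) at equivalence = 0.01090/0.2395 = 0.04550 L.
At equivalence all the acid is converted to NO2-; total volume = 0.03300 + 0.04550 = 0.07850 L, so [NO2-] = 0.01090/0.07850 = 0.1388 M.
Kb = Kw/Ka = 1.0e-14 / 4.5 x 10^-4 = 2.22e-11.
[OH^-] = sqrt(Kb x [NO2-]) = sqrt(2.22e-11 x 0.1388) = 1.76e-6 M.
pOH = 5.76, so pH = 14.00 - 5.76 = 8.24.

8.24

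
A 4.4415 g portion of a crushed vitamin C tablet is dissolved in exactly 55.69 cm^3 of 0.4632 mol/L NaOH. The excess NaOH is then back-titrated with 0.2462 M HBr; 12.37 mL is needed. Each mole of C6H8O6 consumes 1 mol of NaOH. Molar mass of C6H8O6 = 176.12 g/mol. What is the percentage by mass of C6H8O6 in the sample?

90.2%

Total n(NaOH) added = 0.4632 x 0.05569 = 0.02580 mol.
n(HBr) used = 0.2462 x 0.01237 = 0.003045 mol, which equals the excess n(NaOH).
So n(NaOH) consumed by the sample = 0.02580 - 0.003045 = 0.02275 mol.
n(C6H8O6) = 0.02275 / 1 = 0.02275 mol.
mass C6H8O6 = 0.02275 x 176.12 = 4.007 g, so %C6H8O6 = 4.007/4.4415 x 100 = 90.2%.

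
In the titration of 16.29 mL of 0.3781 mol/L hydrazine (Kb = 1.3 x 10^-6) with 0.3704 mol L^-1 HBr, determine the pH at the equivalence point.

4.42

n(N2H4) = 0.3781 x 0.01629 = 0.006159 mol; V(HBr) at equivalence = 0.006159/0.3704 = 0.01663 L.
At equivalence the base is fully converted to N2H5+; total volume = 0.03292 L, so [N2H5+] = 0.006159/0.03292 = 0.1871 M.
Ka(N2H5+) = Kw/Kb = 1.0e-14 / 1.3 x 10^-6 = 7.69e-9.
[H^+] = sqrt(Ka x [N2H5+]) = sqrt(7.69e-9 x 0.1871) = 3.79e-5 M.
pH = -log(3.79e-5) = 4.42.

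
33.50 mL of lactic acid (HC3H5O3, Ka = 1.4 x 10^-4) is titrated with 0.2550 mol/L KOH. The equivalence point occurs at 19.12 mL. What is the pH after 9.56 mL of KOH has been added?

3.85

9.56 mL is exactly half the equivalence volume (19.12/2), i.e. the half-equivalence point.
There, n(HA) = n(A^-), so pH = pKa = -log(1.4 x 10^-4) = 3.85.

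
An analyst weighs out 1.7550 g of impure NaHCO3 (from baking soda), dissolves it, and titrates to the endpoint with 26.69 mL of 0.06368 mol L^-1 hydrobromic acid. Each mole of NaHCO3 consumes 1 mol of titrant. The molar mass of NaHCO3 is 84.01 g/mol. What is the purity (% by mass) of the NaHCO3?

n(HBr) = 0.06368 x 0.02669 = 0.001700 mol.
n(NaHCO3) = 0.001700 / 1 = 0.001700 mol.
mass of NaHCO3 = 0.001700 x 84.01 = 0.1428 g.
% purity = 0.1428 / 1.7550 x 100 = 8.14%.

8.14%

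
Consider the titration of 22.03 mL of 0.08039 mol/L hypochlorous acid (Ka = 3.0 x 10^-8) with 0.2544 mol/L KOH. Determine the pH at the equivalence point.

n(HClO) = 0.08039 x 0.02203 = 0.001771 mol; V(KOH) at equivalence = 0.001771/0.2544 = 0.006961 L.
At equivalence all the acid is converted to ClO-; total volume = 0.02203 + 0.006961 = 0.02899 L, so [ClO-] = 0.001771/0.02899 = 0.06109 M.
Kb = Kw/Ka = 1.0e-14 / 3.0 x 10^-8 = 3.33e-7.
[OH^-] = sqrt(Kb x [ClO-]) = sqrt(3.33e-7 x 0.06109) = 0.000143 M.
pOH = 3.85, so pH = 14.00 - 3.85 = 10.15.

10.15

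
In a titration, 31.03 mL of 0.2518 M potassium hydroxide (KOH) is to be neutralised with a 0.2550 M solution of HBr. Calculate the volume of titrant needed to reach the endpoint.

30.6 mL

n(KOH) = 0.2518 mol/L x 0.03103 L = 0.007813 mol.
At equivalence n(HBr) = n(KOH) = 0.007813 mol.
V(HBr) = 0.007813 / 0.2550 = 0.03064 L = 30.6 mL.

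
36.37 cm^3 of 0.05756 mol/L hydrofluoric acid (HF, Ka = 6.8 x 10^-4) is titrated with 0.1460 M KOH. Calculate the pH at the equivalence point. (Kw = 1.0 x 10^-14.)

7.89

n(HF) = 0.05756 x 0.03637 = 0.002093 mol; V(KOH) at equivalence = 0.002093/0.1460 = 0.01434 L.
At equivalence all the acid is converted to F-; total volume = 0.03637 + 0.01434 = 0.05071 L, so [F-] = 0.002093/0.05071 = 0.04128 M.
Kb = Kw/Ka = 1.0e-14 / 6.8 x 10^-4 = 1.47e-11.
[OH^-] = sqrt(Kb x [F-]) = sqrt(1.47e-11 x 0.04128) = 7.79e-7 M.
pOH = 6.11, so pH = 14.00 - 6.11 = 7.89.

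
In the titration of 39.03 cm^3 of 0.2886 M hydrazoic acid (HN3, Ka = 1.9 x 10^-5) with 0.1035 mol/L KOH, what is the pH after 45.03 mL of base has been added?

4.57

Initial n(HN3) = 0.2886 x 0.03903 = 0.01126 mol.
n(KOH) added = 0.1035 x 0.04503 = 0.004661 mol, converting that many moles of HN3 to N3-.
Remaining n(HN3) = 0.006603 mol; n(N3-) = 0.004661 mol.
By Henderson-Hasselbalch, pH = pKa + log([A^-]/[HA]) = 4.72 + log(0.004661/0.006603) = 4.72 + (-0.15) = 4.57.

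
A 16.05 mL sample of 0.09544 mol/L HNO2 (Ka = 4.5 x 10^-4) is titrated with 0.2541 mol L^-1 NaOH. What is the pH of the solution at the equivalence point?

n(HNO2) = 0.09544 x 0.01605 = 0.001532 mol; V(NaOH) at equivalence = 0.001532/0.2541 = 0.006028 L.
At equivalence all the acid is converted to NO2-; total volume = 0.01605 + 0.006028 = 0.02208 L, so [NO2-] = 0.001532/0.02208 = 0.06938 M.
Kb = Kw/Ka = 1.0e-14 / 4.5 x 10^-4 = 2.22e-11.
[OH^-] = sqrt(Kb x [NO2-]) = sqrt(2.22e-11 x 0.06938) = 1.24e-6 M.
pOH = 5.91, so pH = 14.00 - 5.91 = 8.09.

8.09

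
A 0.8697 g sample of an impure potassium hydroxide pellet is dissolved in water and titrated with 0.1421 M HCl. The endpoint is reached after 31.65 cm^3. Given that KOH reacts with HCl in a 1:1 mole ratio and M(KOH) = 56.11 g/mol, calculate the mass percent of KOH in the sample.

29.0%

n(HCl) = 0.1421 x 0.03165 = 0.004497 mol.
n(KOH) = 0.004497 / 1 = 0.004497 mol.
mass of KOH = 0.004497 x 56.11 = 0.2524 g.
% purity = 0.2524 / 0.8697 x 100 = 29.0%.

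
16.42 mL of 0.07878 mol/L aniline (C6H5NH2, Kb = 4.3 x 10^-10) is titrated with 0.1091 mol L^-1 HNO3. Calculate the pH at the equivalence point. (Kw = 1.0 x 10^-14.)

n(C6H5NH2) = 0.07878 x 0.01642 = 0.001294 mol; V(HNO3) at equivalence = 0.001294/0.1091 = 0.01186 L.
At equivalence the base is fully converted to C6H5NH3+; total volume = 0.02828 L, so [C6H5NH3+] = 0.001294/0.02828 = 0.04575 M.
Ka(C6H5NH3+) = Kw/Kb = 1.0e-14 / 4.3 x 10^-10 = 2.33e-5.
[H^+] = sqrt(Ka x [C6H5NH3+]) = sqrt(2.33e-5 x 0.04575) = 0.00103 M.
pH = -log(0.00103) = 2.99.

2.99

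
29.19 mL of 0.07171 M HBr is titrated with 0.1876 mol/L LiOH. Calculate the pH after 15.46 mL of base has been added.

12.26

n(acid) = 0.07171 x 0.02919 = 0.002093 mol; n(LiOH) added = 0.1876 x 0.01546 = 0.002900 mol.
Base is in excess by 0.002900 - 0.002093 = 0.0008071 mol in a total volume of 0.04465 L.
[OH^-] = 0.0008071/0.04465 = 0.01808 M, so pOH = 1.74 and pH = 14.00 - 1.74 = 12.26.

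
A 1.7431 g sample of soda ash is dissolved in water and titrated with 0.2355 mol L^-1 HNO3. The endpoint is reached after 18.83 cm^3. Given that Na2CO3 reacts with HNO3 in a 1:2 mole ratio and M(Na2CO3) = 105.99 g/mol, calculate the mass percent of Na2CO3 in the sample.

n(HNO3) = 0.2355 x 0.01883 = 0.004434 mol.
n(Na2CO3) = 0.004434 / 2 = 0.002217 mol.
mass of Na2CO3 = 0.002217 x 105.99 = 0.2350 g.
% purity = 0.2350 / 1.7431 x 100 = 13.5%.

13.5%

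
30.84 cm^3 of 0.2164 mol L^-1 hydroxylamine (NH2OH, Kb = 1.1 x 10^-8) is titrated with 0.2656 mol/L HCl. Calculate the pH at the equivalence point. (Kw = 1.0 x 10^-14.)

3.48

n(NH2OH) = 0.2164 x 0.03084 = 0.006674 mol; V(HCl) at equivalence = 0.006674/0.2656 = 0.02513 L.
At equivalence the base is fully converted to NH3OH+; total volume = 0.05597 L, so [NH3OH+] = 0.006674/0.05597 = 0.1192 M.
Ka(NH3OH+) = Kw/Kb = 1.0e-14 / 1.1 x 10^-8 = 9.09e-7.
[H^+] = sqrt(Ka x [NH3OH+]) = sqrt(9.09e-7 x 0.1192) = 0.000329 M.
pH = -log(0.000329) = 3.48.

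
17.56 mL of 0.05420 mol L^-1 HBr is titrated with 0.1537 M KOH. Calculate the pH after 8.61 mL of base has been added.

n(acid) = 0.05420 x 0.01756 = 0.0009518 mol; n(KOH) added = 0.1537 x 0.008610 = 0.001323 mol.
Base is in excess by 0.001323 - 0.0009518 = 0.0003716 mol in a total volume of 0.02617 L.
[OH^-] = 0.0003716/0.02617 = 0.01420 M, so pOH = 1.85 and pH = 14.00 - 1.85 = 12.15.

12.15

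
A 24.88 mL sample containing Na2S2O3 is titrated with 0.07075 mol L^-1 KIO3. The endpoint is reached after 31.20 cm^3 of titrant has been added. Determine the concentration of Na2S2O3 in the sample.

0.532 M

n(KIO3) = 0.07075 x 0.03120 = 0.002207 mol.
From the balanced equation, 1 mol KIO3 reacts with 6 mol Na2S2O3, so n(Na2S2O3) = 0.002207 x 6/1 = 0.01324 mol.
[Na2S2O3] = 0.01324 / 0.02488 L = 0.532 M.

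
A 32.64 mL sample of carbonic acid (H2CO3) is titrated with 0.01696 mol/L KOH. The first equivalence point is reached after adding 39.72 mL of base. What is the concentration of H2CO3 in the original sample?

0.0206 M

n(KOH) = 0.01696 x 0.03972 = 0.0006737 mol.
At the first equivalence point, 1 mol OH^- react per mol H2CO3, so n(H2CO3) = 0.0006737 / 1 = 0.0006737 mol.
[H2CO3] = 0.0006737 / 0.03264 L = 0.0206 M.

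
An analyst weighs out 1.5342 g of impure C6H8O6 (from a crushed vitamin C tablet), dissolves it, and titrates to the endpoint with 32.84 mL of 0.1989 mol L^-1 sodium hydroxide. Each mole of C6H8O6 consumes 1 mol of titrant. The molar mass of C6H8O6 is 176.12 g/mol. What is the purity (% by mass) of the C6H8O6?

n(NaOH) = 0.1989 x 0.03284 = 0.006532 mol.
n(C6H8O6) = 0.006532 / 1 = 0.006532 mol.
mass of C6H8O6 = 0.006532 x 176.12 = 1.150 g.
% purity = 1.150 / 1.5342 x 100 = 75.0%.

75.0%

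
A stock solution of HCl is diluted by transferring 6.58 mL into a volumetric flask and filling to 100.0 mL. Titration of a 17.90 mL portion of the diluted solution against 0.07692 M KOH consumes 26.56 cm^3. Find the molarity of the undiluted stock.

n(KOH) = 0.07692 x 0.02656 = 0.002043 mol.
n(HCl) in the aliquot = 0.002043 mol.
[diluted HCl] = 0.002043 / 0.01790 = 0.1141 M.
Dilution factor = 100.0/6.580 = 15.20, so [stock] = 0.1141 x 15.20 = 1.73 M.

1.73 M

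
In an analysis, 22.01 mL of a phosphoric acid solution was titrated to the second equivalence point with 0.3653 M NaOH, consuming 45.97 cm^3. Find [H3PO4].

n(NaOH) = 0.3653 x 0.04597 = 0.01679 mol.
At the second equivalence point, 2 mol OH^- react per mol H3PO4, so n(H3PO4) = 0.01679 / 2 = 0.008396 mol.
[H3PO4] = 0.008396 / 0.02201 L = 0.381 M.

0.381 M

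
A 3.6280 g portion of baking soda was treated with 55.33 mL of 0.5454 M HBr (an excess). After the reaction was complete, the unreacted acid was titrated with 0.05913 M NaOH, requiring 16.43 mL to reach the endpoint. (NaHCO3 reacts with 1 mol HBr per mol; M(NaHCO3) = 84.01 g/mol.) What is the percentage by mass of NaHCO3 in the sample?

Total n(HBr) added = 0.5454 x 0.05533 = 0.03018 mol.
n(NaOH) used = 0.05913 x 0.01643 = 0.0009715 mol, which equals the excess n(HBr).
So n(HBr) consumed by the sample = 0.03018 - 0.0009715 = 0.02921 mol.
n(NaHCO3) = 0.02921 / 1 = 0.02921 mol.
mass NaHCO3 = 0.02921 x 84.01 = 2.454 g, so %NaHCO3 = 2.454/3.6280 x 100 = 67.6%.

67.6%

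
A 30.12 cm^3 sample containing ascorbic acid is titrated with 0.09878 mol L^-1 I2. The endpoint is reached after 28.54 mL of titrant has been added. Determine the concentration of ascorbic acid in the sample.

n(I2) = 0.09878 x 0.02854 = 0.002819 mol.
From the balanced equation, 1 mol I2 reacts with 1 mol ascorbic acid, so n(ascorbic acid) = 0.002819 x 1/1 = 0.002819 mol.
[ascorbic acid] = 0.002819 / 0.03012 L = 0.0936 M.

0.0936 M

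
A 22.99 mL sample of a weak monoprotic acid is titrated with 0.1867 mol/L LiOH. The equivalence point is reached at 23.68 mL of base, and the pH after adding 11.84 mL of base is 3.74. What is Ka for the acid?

11.84 mL is half of the equivalence volume, so this is the half-equivalence point where [HA] = [A^-].
At half-equivalence pH = pKa, so pKa = 3.74.
Ka = 10^(-3.74) = 1.8 x 10^-4.

1.8 x 10^-4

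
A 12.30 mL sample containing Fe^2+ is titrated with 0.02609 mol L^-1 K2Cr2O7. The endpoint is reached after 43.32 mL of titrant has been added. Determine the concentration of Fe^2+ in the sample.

0.551 M

n(K2Cr2O7) = 0.02609 x 0.04332 = 0.001130 mol.
From the balanced equation, 1 mol K2Cr2O7 reacts with 6 mol Fe^2+, so n(Fe^2+) = 0.001130 x 6/1 = 0.006781 mol.
[Fe^2+] = 0.006781 / 0.01230 L = 0.551 M.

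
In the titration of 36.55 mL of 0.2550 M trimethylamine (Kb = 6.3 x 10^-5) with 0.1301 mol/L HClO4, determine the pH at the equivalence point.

5.43

n((CH3)3N) = 0.2550 x 0.03655 = 0.009320 mol; V(HClO4) at equivalence = 0.009320/0.1301 = 0.07164 L.
At equivalence the base is fully converted to (CH3)3NH+; total volume = 0.1082 L, so [(CH3)3NH+] = 0.009320/0.1082 = 0.08615 M.
Ka((CH3)3NH+) = Kw/Kb = 1.0e-14 / 6.3 x 10^-5 = 1.59e-10.
[H^+] = sqrt(Ka x [(CH3)3NH+]) = sqrt(1.59e-10 x 0.08615) = 3.70e-6 M.
pH = -log(3.70e-6) = 5.43.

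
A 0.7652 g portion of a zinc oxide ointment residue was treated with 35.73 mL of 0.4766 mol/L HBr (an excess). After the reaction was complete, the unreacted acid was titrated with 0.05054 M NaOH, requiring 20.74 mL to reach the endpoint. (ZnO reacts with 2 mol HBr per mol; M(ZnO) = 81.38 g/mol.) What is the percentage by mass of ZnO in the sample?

Total n(HBr) added = 0.4766 x 0.03573 = 0.01703 mol.
n(NaOH) used = 0.05054 x 0.02074 = 0.001048 mol, which equals the excess n(HBr).
So n(HBr) consumed by the sample = 0.01703 - 0.001048 = 0.01598 mol.
n(ZnO) = 0.01598 / 2 = 0.007990 mol.
mass ZnO = 0.007990 x 81.38 = 0.6503 g, so %ZnO = 0.6503/0.7652 x 100 = 85.0%.

85.0%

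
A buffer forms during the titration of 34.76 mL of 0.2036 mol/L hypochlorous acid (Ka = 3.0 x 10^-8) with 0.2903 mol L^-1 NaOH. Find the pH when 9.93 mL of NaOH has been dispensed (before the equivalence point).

Initial n(HClO) = 0.2036 x 0.03476 = 0.007077 mol.
n(NaOH) added = 0.2903 x 0.009930 = 0.002883 mol, converting that many moles of HClO to ClO-.
Remaining n(HClO) = 0.004194 mol; n(ClO-) = 0.002883 mol.
By Henderson-Hasselbalch, pH = pKa + log([A^-]/[HA]) = 7.52 + log(0.002883/0.004194) = 7.52 + (-0.16) = 7.36.

7.36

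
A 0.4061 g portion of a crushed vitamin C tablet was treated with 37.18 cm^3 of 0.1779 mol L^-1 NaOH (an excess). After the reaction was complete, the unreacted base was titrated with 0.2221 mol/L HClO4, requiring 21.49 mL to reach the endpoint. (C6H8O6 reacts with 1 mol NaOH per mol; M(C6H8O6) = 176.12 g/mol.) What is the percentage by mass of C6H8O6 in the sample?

79.9%

Total n(NaOH) added = 0.1779 x 0.03718 = 0.006614 mol.
n(HClO4) used = 0.2221 x 0.02149 = 0.004773 mol, which equals the excess n(NaOH).
So n(NaOH) consumed by the sample = 0.006614 - 0.004773 = 0.001841 mol.
n(C6H8O6) = 0.001841 / 1 = 0.001841 mol.
mass C6H8O6 = 0.001841 x 176.12 = 0.3243 g, so %C6H8O6 = 0.3243/0.4061 x 100 = 79.9%.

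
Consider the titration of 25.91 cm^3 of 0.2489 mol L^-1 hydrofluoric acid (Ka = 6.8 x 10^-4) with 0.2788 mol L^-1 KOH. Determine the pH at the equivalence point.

n(HF) = 0.2489 x 0.02591 = 0.006449 mol; V(KOH) at equivalence = 0.006449/0.2788 = 0.02313 L.
At equivalence all the acid is converted to F-; total volume = 0.02591 + 0.02313 = 0.04904 L, so [F-] = 0.006449/0.04904 = 0.1315 M.
Kb = Kw/Ka = 1.0e-14 / 6.8 x 10^-4 = 1.47e-11.
[OH^-] = sqrt(Kb x [F-]) = sqrt(1.47e-11 x 0.1315) = 1.39e-6 M.
pOH = 5.86, so pH = 14.00 - 5.86 = 8.14.

8.14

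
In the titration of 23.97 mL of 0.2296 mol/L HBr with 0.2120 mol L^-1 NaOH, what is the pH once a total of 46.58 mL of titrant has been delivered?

12.79

n(acid) = 0.2296 x 0.02397 = 0.005504 mol; n(NaOH) added = 0.2120 x 0.04658 = 0.009875 mol.
Base is in excess by 0.009875 - 0.005504 = 0.004371 mol in a total volume of 0.07055 L.
[OH^-] = 0.004371/0.07055 = 0.06196 M, so pOH = 1.21 and pH = 14.00 - 1.21 = 12.79.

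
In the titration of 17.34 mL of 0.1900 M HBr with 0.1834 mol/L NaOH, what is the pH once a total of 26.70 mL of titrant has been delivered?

12.56

n(acid) = 0.1900 x 0.01734 = 0.003295 mol; n(NaOH) added = 0.1834 x 0.02670 = 0.004897 mol.
Base is in excess by 0.004897 - 0.003295 = 0.001602 mol in a total volume of 0.04404 L.
[OH^-] = 0.001602/0.04404 = 0.03638 M, so pOH = 1.44 and pH = 14.00 - 1.44 = 12.56.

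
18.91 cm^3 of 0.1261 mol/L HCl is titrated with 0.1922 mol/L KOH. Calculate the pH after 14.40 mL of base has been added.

n(acid) = 0.1261 x 0.01891 = 0.002385 mol; n(KOH) added = 0.1922 x 0.01440 = 0.002768 mol.
Base is in excess by 0.002768 - 0.002385 = 0.0003831 mol in a total volume of 0.03331 L.
[OH^-] = 0.0003831/0.03331 = 0.01150 M, so pOH = 1.94 and pH = 14.00 - 1.94 = 12.06.

12.06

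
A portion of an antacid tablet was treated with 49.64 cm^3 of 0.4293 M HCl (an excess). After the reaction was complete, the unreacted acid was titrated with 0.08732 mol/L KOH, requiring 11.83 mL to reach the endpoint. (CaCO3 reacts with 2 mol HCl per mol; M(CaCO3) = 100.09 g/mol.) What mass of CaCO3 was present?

1.01 g

Total n(HCl) added = 0.4293 x 0.04964 = 0.02131 mol.
n(KOH) used = 0.08732 x 0.01183 = 0.001033 mol, which equals the excess n(HCl).
So n(HCl) consumed by the sample = 0.02131 - 0.001033 = 0.02028 mol.
n(CaCO3) = 0.02028 / 2 = 0.01014 mol.
mass = 0.01014 mol x 100.09 g/mol = 1.01 g.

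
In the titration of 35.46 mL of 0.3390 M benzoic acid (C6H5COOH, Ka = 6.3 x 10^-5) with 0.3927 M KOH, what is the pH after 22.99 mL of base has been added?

Initial n(C6H5COOH) = 0.3390 x 0.03546 = 0.01202 mol.
n(KOH) added = 0.3927 x 0.02299 = 0.009028 mol, converting that many moles of C6H5COOH to C6H5COO-.
Remaining n(C6H5COOH) = 0.002993 mol; n(C6H5COO-) = 0.009028 mol.
By Henderson-Hasselbalch, pH = pKa + log([A^-]/[HA]) = 4.20 + log(0.009028/0.002993) = 4.20 + (+0.48) = 4.68.

4.68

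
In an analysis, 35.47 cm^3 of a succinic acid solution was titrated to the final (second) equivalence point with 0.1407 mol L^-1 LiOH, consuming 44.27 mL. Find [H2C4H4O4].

n(LiOH) = 0.1407 x 0.04427 = 0.006229 mol.
At the final (second) equivalence point, 2 mol OH^- react per mol H2C4H4O4, so n(H2C4H4O4) = 0.006229 / 2 = 0.003114 mol.
[H2C4H4O4] = 0.003114 / 0.03547 L = 0.0878 M.

0.0878 M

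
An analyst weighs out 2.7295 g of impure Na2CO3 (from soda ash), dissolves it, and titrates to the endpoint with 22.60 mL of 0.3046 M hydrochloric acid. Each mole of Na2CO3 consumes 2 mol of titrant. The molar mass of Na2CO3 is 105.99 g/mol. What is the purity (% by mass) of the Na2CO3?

13.4%

n(HCl) = 0.3046 x 0.02260 = 0.006884 mol.
n(Na2CO3) = 0.006884 / 2 = 0.003442 mol.
mass of Na2CO3 = 0.003442 x 105.99 = 0.3648 g.
% purity = 0.3648 / 2.7295 x 100 = 13.4%.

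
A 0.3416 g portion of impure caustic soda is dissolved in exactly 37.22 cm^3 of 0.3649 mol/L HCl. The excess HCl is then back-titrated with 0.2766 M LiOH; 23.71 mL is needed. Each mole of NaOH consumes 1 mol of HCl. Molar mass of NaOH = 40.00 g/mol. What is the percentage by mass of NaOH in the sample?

Total n(HCl) added = 0.3649 x 0.03722 = 0.01358 mol.
n(LiOH) used = 0.2766 x 0.02371 = 0.006558 mol, which equals the excess n(HCl).
So n(HCl) consumed by the sample = 0.01358 - 0.006558 = 0.007023 mol.
n(NaOH) = 0.007023 / 1 = 0.007023 mol.
mass NaOH = 0.007023 x 40.00 = 0.2809 g, so %NaOH = 0.2809/0.3416 x 100 = 82.2%.

82.2%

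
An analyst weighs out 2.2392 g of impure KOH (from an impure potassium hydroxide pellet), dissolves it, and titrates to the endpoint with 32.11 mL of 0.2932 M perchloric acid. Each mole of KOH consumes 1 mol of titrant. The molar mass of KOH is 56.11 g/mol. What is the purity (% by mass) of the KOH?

23.6%

n(HClO4) = 0.2932 x 0.03211 = 0.009415 mol.
n(KOH) = 0.009415 / 1 = 0.009415 mol.
mass of KOH = 0.009415 x 56.11 = 0.5283 g.
% purity = 0.5283 / 2.2392 x 100 = 23.6%.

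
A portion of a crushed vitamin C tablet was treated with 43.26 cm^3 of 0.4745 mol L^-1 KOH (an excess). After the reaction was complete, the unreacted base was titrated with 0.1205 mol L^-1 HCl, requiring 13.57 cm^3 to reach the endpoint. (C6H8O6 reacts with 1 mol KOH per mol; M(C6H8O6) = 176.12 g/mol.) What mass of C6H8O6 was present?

Total n(KOH) added = 0.4745 x 0.04326 = 0.02053 mol.
n(HCl) used = 0.1205 x 0.01357 = 0.001635 mol, which equals the excess n(KOH).
So n(KOH) consumed by the sample = 0.02053 - 0.001635 = 0.01889 mol.
n(C6H8O6) = 0.01889 / 1 = 0.01889 mol.
mass = 0.01889 mol x 176.12 g/mol = 3.33 g.

3.33 g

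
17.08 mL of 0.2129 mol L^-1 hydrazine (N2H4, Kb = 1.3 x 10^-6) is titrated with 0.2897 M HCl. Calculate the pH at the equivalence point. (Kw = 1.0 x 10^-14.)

4.51

n(N2H4) = 0.2129 x 0.01708 = 0.003636 mol; V(HCl) at equivalence = 0.003636/0.2897 = 0.01255 L.
At equivalence the base is fully converted to N2H5+; total volume = 0.02963 L, so [N2H5+] = 0.003636/0.02963 = 0.1227 M.
Ka(N2H5+) = Kw/Kb = 1.0e-14 / 1.3 x 10^-6 = 7.69e-9.
[H^+] = sqrt(Ka x [N2H5+]) = sqrt(7.69e-9 x 0.1227) = 3.07e-5 M.
pH = -log(3.07e-5) = 4.51.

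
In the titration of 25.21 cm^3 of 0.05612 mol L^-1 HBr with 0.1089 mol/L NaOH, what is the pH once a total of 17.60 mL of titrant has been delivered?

n(acid) = 0.05612 x 0.02521 = 0.001415 mol; n(NaOH) added = 0.1089 x 0.01760 = 0.001917 mol.
Base is in excess by 0.001917 - 0.001415 = 0.0005019 mol in a total volume of 0.04281 L.
[OH^-] = 0.0005019/0.04281 = 0.01172 M, so pOH = 1.93 and pH = 14.00 - 1.93 = 12.07.

12.07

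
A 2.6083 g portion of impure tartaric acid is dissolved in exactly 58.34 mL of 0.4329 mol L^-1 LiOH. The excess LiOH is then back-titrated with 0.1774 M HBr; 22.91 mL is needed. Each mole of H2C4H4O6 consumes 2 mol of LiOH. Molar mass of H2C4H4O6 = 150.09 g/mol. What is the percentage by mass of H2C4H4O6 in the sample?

61.0%

Total n(LiOH) added = 0.4329 x 0.05834 = 0.02526 mol.
n(HBr) used = 0.1774 x 0.02291 = 0.004064 mol, which equals the excess n(LiOH).
So n(LiOH) consumed by the sample = 0.02526 - 0.004064 = 0.02119 mol.
n(H2C4H4O6) = 0.02119 / 2 = 0.01060 mol.
mass H2C4H4O6 = 0.01060 x 150.09 = 1.590 g, so %H2C4H4O6 = 1.590/2.6083 x 100 = 61.0%.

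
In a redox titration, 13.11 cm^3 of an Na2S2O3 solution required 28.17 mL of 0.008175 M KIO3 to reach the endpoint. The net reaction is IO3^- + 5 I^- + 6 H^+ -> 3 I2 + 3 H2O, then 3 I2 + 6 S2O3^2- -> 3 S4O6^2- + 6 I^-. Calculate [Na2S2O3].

n(KIO3) = 0.008175 x 0.02817 = 0.0002303 mol.
From the balanced equation, 1 mol KIO3 reacts with 6 mol Na2S2O3, so n(Na2S2O3) = 0.0002303 x 6/1 = 0.001382 mol.
[Na2S2O3] = 0.001382 / 0.01311 L = 0.105 M.

0.105 M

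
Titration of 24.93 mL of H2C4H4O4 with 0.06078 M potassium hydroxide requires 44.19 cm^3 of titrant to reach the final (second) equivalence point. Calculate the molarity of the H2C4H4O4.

0.0539 M

n(KOH) = 0.06078 x 0.04419 = 0.002686 mol.
At the final (second) equivalence point, 2 mol OH^- react per mol H2C4H4O4, so n(H2C4H4O4) = 0.002686 / 2 = 0.001343 mol.
[H2C4H4O4] = 0.001343 / 0.02493 L = 0.0539 M.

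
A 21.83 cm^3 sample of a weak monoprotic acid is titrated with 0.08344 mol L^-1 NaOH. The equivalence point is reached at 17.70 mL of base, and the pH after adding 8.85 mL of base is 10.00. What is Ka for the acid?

8.85 mL is half of the equivalence volume, so this is the half-equivalence point where [HA] = [A^-].
At half-equivalence pH = pKa, so pKa = 10.00.
Ka = 10^(-10.00) = 1.0 x 10^-10.

1.0 x 10^-10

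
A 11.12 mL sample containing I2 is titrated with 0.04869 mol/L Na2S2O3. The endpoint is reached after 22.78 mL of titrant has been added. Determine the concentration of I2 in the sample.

n(Na2S2O3) = 0.04869 x 0.02278 = 0.001109 mol.
From the balanced equation, 2 mol Na2S2O3 reacts with 1 mol I2, so n(I2) = 0.001109 x 1/2 = 0.0005546 mol.
[I2] = 0.0005546 / 0.01112 L = 0.0499 M.

0.0499 M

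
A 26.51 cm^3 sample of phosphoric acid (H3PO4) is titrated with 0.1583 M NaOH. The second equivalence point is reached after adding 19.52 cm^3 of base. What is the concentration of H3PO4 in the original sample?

0.0583 M

n(NaOH) = 0.1583 x 0.01952 = 0.003090 mol.
At the second equivalence point, 2 mol OH^- react per mol H3PO4, so n(H3PO4) = 0.003090 / 2 = 0.001545 mol.
[H3PO4] = 0.001545 / 0.02651 L = 0.0583 M.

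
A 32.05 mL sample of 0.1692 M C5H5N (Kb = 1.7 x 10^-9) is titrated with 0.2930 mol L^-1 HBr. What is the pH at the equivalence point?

n(C5H5N) = 0.1692 x 0.03205 = 0.005423 mol; V(HBr) at equivalence = 0.005423/0.2930 = 0.01851 L.
At equivalence the base is fully converted to C5H5NH+; total volume = 0.05056 L, so [C5H5NH+] = 0.005423/0.05056 = 0.1073 M.
Ka(C5H5NH+) = Kw/Kb = 1.0e-14 / 1.7 x 10^-9 = 5.88e-6.
[H^+] = sqrt(Ka x [C5H5NH+]) = sqrt(5.88e-6 x 0.1073) = 0.000794 M.
pH = -log(0.000794) = 3.10.

3.10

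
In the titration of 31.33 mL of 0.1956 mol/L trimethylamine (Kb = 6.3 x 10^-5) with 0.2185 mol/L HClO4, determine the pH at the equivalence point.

5.39

n((CH3)3N) = 0.1956 x 0.03133 = 0.006128 mol; V(HClO4) at equivalence = 0.006128/0.2185 = 0.02805 L.
At equivalence the base is fully converted to (CH3)3NH+; total volume = 0.05938 L, so [(CH3)3NH+] = 0.006128/0.05938 = 0.1032 M.
Ka((CH3)3NH+) = Kw/Kb = 1.0e-14 / 6.3 x 10^-5 = 1.59e-10.
[H^+] = sqrt(Ka x [(CH3)3NH+]) = sqrt(1.59e-10 x 0.1032) = 4.05e-6 M.
pH = -log(4.05e-6) = 5.39.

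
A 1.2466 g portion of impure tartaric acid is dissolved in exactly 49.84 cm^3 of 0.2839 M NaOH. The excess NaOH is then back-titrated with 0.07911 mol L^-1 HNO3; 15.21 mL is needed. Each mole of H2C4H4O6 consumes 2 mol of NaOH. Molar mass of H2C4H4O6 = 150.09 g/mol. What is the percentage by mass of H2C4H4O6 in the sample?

Total n(NaOH) added = 0.2839 x 0.04984 = 0.01415 mol.
n(HNO3) used = 0.07911 x 0.01521 = 0.001203 mol, which equals the excess n(NaOH).
So n(NaOH) consumed by the sample = 0.01415 - 0.001203 = 0.01295 mol.
n(H2C4H4O6) = 0.01295 / 2 = 0.006473 mol.
mass H2C4H4O6 = 0.006473 x 150.09 = 0.9716 g, so %H2C4H4O6 = 0.9716/1.2466 x 100 = 77.9%.

77.9%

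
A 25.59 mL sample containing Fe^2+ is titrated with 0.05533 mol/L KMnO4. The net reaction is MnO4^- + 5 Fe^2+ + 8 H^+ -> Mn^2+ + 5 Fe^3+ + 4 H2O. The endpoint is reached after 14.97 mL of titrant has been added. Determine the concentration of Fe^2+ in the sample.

0.162 M

n(KMnO4) = 0.05533 x 0.01497 = 0.0008283 mol.
From the balanced equation, 1 mol KMnO4 reacts with 5 mol Fe^2+, so n(Fe^2+) = 0.0008283 x 5/1 = 0.004141 mol.
[Fe^2+] = 0.004141 / 0.02559 L = 0.162 M.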